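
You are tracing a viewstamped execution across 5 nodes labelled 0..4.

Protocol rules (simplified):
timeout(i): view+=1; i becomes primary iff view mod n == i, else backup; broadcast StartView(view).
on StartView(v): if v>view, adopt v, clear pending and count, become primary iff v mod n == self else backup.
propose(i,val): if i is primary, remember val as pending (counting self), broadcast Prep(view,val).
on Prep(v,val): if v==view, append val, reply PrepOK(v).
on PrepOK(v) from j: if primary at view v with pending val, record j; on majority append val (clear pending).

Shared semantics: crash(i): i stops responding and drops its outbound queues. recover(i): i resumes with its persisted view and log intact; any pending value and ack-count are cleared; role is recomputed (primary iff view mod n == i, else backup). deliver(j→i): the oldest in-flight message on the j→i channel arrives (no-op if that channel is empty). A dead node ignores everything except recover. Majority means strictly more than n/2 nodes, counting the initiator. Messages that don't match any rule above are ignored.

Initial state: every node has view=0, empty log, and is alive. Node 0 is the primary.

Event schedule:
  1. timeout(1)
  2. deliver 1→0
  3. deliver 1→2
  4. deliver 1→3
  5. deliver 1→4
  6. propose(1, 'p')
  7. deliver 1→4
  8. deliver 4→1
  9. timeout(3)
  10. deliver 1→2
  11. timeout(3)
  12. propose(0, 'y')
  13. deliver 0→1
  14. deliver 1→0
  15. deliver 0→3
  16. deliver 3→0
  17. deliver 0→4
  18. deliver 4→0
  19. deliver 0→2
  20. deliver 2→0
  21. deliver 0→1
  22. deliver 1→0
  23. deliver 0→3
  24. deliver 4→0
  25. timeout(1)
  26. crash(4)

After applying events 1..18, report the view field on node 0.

[1] timeout(1) → N1(prim v1 [-])
[2] deliver 1→0 → N0(back v1 [-])
[3] deliver 1→2 → N2(back v1 [-])
[4] deliver 1→3 → N3(back v1 [-])
[5] deliver 1→4 → N4(back v1 [-])
[6] propose(1,'p') → ∅
[7] deliver 1→4 → N4(back v1 [p])
[8] deliver 4→1 → ∅
[9] timeout(3) → N3(back v2 [-])
[10] deliver 1→2 → N2(back v1 [p])
[11] timeout(3) → N3(prim v3 [-])
[12] propose(0,'y') → ∅
[13] deliver 0→1 → ∅
[14] deliver 1→0 → N0(back v1 [p])
[15] deliver 0→3 → ∅
[16] deliver 3→0 → N0(back v2 [p])
[17] deliver 0→4 → ∅
[18] deliver 4→0 → ∅

2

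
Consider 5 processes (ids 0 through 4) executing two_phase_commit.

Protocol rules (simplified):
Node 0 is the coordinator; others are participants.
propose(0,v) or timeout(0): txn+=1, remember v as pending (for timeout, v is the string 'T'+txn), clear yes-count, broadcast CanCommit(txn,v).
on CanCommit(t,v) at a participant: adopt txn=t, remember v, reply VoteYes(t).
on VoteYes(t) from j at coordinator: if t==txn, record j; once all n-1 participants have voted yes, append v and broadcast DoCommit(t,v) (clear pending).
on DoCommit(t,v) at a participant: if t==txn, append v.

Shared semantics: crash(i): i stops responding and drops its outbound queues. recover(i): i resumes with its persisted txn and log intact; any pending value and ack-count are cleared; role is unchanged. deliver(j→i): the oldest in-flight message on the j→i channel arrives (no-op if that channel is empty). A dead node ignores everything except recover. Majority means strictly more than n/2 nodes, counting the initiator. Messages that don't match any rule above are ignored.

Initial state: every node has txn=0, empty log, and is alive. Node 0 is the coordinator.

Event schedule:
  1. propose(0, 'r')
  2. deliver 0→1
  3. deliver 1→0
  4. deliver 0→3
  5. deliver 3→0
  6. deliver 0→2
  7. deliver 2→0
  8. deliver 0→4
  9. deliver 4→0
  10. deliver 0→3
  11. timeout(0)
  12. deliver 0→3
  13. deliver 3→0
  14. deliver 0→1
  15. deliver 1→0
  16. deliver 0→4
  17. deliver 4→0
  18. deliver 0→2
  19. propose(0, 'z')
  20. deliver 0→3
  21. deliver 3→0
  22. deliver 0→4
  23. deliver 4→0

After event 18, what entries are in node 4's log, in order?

r

step 1 propose(0,'r'): 0={coor,t=1,log=-}
step 2 deliver 0→1: 1={part,t=1,log=-}
step 3 deliver 1→0: —
step 4 deliver 0→3: 3={part,t=1,log=-}
step 5 deliver 3→0: —
step 6 deliver 0→2: 2={part,t=1,log=-}
step 7 deliver 2→0: —
step 8 deliver 0→4: 4={part,t=1,log=-}
step 9 deliver 4→0: 0={coor,t=1,log=r}
step 10 deliver 0→3: 3={part,t=1,log=r}
step 11 timeout(0): 0={coor,t=2,log=r}
step 12 deliver 0→3: 3={part,t=2,log=r}
step 13 deliver 3→0: —
step 14 deliver 0→1: 1={part,t=1,log=r}
step 15 deliver 1→0: —
step 16 deliver 0→4: 4={part,t=1,log=r}
step 17 deliver 4→0: —
step 18 deliver 0→2: 2={part,t=1,log=r}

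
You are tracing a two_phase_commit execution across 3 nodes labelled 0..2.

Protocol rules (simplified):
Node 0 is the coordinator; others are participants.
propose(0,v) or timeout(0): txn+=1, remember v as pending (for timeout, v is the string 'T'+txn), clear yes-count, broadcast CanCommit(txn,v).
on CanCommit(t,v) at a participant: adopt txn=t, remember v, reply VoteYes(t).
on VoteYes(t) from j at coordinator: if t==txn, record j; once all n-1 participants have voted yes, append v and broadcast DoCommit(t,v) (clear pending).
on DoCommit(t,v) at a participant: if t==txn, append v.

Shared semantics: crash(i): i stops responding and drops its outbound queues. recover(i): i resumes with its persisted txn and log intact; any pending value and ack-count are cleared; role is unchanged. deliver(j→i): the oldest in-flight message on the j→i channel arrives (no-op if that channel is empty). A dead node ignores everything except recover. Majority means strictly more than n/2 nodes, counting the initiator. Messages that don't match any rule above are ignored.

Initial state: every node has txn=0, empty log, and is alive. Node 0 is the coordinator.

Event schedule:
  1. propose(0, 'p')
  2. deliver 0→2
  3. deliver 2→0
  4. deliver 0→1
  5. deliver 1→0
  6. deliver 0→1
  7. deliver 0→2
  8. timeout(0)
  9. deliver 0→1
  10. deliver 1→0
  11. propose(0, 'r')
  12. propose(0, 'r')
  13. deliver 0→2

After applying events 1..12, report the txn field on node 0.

1. propose(0,'p'):  <0:coor t1 ->
2. deliver 0→2:  <2:part t1 ->
3. deliver 2→0:  nop
4. deliver 0→1:  <1:part t1 ->
5. deliver 1→0:  <0:coor t1 p>
6. deliver 0→1:  <1:part t1 p>
7. deliver 0→2:  <2:part t1 p>
8. timeout(0):  <0:coor t2 p>
9. deliver 0→1:  <1:part t2 p>
10. deliver 1→0:  nop
11. propose(0,'r'):  <0:coor t3 p>
12. propose(0,'r'):  <0:coor t4 p>

4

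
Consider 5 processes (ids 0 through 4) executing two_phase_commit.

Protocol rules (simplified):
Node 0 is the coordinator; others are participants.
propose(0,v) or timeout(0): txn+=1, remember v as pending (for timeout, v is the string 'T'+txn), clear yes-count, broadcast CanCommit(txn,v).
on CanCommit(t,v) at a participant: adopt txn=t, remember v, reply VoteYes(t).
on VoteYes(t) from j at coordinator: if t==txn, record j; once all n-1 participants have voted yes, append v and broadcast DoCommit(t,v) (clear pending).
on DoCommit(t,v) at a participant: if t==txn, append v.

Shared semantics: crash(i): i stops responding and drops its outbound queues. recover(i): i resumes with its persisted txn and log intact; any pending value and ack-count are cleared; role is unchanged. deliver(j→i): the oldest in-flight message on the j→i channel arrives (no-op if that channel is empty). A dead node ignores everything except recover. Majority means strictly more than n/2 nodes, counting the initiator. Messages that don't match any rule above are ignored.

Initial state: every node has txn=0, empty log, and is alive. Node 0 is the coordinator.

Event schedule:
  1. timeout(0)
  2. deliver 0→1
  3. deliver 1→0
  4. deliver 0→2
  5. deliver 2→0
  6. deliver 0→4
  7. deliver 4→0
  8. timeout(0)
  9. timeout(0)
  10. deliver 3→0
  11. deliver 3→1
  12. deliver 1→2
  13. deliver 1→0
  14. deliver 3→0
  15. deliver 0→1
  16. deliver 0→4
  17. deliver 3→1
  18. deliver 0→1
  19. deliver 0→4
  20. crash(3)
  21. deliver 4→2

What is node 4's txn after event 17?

step 1 timeout(0): 0={coor,t=1,log=-}
step 2 deliver 0→1: 1={part,t=1,log=-}
step 3 deliver 1→0: —
step 4 deliver 0→2: 2={part,t=1,log=-}
step 5 deliver 2→0: —
step 6 deliver 0→4: 4={part,t=1,log=-}
step 7 deliver 4→0: —
step 8 timeout(0): 0={coor,t=2,log=-}
step 9 timeout(0): 0={coor,t=3,log=-}
step 10 deliver 3→0: —
step 11 deliver 3→1: —
step 12 deliver 1→2: —
step 13 deliver 1→0: —
step 14 deliver 3→0: —
step 15 deliver 0→1: 1={part,t=2,log=-}
step 16 deliver 0→4: 4={part,t=2,log=-}
step 17 deliver 3→1: —

2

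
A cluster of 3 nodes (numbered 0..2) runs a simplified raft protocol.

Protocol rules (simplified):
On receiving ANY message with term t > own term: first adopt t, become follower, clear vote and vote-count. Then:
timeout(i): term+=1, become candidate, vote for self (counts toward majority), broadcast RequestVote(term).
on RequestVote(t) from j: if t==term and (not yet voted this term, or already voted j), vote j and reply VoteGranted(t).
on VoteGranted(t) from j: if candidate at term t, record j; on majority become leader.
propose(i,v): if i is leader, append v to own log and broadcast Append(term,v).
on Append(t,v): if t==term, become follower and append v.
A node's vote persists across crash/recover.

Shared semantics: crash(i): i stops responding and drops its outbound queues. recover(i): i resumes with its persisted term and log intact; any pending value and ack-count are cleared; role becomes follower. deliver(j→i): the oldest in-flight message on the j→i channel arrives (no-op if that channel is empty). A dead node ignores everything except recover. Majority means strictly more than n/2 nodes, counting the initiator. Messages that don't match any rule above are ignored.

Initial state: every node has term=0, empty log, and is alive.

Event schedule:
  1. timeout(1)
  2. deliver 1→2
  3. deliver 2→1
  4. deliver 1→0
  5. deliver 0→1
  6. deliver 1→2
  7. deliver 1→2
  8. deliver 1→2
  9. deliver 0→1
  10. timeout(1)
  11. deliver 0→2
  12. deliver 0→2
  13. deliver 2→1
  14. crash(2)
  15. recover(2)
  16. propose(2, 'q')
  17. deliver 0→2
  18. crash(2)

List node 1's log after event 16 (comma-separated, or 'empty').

empty

after 1 — timeout(1): n1:cand/t1/[-]
after 2 — deliver 1→2: n2:foll/t1/[-]
after 3 — deliver 2→1: n1:lead/t1/[-]
after 4 — deliver 1→0: n0:foll/t1/[-]
after 5 — deliver 0→1: ·
after 6 — deliver 1→2: ·
after 7 — deliver 1→2: ·
after 8 — deliver 1→2: ·
after 9 — deliver 0→1: ·
after 10 — timeout(1): n1:cand/t2/[-]
after 11 — deliver 0→2: ·
after 12 — deliver 0→2: ·
after 13 — deliver 2→1: ·
after 14 — crash(2): n2:✗foll/t1/[-]
after 15 — recover(2): n2:foll/t1/[-]
after 16 — propose(2,'q'): ·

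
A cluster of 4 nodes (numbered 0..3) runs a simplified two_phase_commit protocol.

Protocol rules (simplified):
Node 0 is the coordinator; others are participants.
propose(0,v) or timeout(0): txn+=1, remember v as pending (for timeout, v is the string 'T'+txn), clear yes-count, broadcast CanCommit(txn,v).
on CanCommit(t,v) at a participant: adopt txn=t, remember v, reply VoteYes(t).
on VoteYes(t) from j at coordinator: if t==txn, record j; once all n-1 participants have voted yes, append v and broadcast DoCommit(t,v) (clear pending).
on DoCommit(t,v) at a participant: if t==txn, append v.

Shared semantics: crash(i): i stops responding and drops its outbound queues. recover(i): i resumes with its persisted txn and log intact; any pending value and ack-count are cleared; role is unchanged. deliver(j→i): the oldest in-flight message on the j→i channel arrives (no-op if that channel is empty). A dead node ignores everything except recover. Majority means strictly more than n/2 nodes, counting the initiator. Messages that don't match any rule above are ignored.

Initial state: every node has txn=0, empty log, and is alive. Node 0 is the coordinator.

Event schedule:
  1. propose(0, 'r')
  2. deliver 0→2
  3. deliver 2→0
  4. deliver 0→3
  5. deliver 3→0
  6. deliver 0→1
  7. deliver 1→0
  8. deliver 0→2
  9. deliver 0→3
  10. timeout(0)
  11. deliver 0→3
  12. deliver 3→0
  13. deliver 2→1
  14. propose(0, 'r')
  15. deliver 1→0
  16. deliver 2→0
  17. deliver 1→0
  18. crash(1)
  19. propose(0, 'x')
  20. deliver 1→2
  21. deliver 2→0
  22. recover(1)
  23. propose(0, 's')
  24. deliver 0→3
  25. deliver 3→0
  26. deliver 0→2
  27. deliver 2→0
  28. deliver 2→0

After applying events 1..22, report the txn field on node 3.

2

1. propose(0,'r'):  <0:coor t1 ->
2. deliver 0→2:  <2:part t1 ->
3. deliver 2→0:  nop
4. deliver 0→3:  <3:part t1 ->
5. deliver 3→0:  nop
6. deliver 0→1:  <1:part t1 ->
7. deliver 1→0:  <0:coor t1 r>
8. deliver 0→2:  <2:part t1 r>
9. deliver 0→3:  <3:part t1 r>
10. timeout(0):  <0:coor t2 r>
11. deliver 0→3:  <3:part t2 r>
12. deliver 3→0:  nop
13. deliver 2→1:  nop
14. propose(0,'r'):  <0:coor t3 r>
15. deliver 1→0:  nop
16. deliver 2→0:  nop
17. deliver 1→0:  nop
18. crash(1):  <1:✗part t1 ->
19. propose(0,'x'):  <0:coor t4 r>
20. deliver 1→2:  nop
21. deliver 2→0:  nop
22. recover(1):  <1:part t1 ->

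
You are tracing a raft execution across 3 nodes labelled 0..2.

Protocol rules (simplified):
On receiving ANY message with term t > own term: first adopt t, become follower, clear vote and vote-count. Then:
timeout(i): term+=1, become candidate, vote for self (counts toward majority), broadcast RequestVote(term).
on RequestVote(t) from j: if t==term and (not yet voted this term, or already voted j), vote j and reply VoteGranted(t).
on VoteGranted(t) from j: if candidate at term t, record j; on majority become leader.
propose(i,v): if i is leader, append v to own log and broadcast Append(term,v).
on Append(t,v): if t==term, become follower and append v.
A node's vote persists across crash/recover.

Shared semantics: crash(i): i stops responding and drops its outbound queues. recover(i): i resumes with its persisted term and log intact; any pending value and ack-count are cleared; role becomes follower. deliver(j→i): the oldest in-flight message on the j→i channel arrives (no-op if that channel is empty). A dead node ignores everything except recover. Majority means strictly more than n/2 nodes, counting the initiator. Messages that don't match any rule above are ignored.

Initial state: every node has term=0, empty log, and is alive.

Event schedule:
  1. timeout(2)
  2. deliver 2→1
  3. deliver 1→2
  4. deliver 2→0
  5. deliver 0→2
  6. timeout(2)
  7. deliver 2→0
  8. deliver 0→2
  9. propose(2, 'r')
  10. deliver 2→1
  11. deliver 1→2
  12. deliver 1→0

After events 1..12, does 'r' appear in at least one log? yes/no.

yes

[1] timeout(2) → N2(cand t1 [-])
[2] deliver 2→1 → N1(foll t1 [-])
[3] deliver 1→2 → N2(lead t1 [-])
[4] deliver 2→0 → N0(foll t1 [-])
[5] deliver 0→2 → ∅
[6] timeout(2) → N2(cand t2 [-])
[7] deliver 2→0 → N0(foll t2 [-])
[8] deliver 0→2 → N2(lead t2 [-])
[9] propose(2,'r') → N2(lead t2 [r])
[10] deliver 2→1 → N1(foll t2 [-])
[11] deliver 1→2 → ∅
[12] deliver 1→0 → ∅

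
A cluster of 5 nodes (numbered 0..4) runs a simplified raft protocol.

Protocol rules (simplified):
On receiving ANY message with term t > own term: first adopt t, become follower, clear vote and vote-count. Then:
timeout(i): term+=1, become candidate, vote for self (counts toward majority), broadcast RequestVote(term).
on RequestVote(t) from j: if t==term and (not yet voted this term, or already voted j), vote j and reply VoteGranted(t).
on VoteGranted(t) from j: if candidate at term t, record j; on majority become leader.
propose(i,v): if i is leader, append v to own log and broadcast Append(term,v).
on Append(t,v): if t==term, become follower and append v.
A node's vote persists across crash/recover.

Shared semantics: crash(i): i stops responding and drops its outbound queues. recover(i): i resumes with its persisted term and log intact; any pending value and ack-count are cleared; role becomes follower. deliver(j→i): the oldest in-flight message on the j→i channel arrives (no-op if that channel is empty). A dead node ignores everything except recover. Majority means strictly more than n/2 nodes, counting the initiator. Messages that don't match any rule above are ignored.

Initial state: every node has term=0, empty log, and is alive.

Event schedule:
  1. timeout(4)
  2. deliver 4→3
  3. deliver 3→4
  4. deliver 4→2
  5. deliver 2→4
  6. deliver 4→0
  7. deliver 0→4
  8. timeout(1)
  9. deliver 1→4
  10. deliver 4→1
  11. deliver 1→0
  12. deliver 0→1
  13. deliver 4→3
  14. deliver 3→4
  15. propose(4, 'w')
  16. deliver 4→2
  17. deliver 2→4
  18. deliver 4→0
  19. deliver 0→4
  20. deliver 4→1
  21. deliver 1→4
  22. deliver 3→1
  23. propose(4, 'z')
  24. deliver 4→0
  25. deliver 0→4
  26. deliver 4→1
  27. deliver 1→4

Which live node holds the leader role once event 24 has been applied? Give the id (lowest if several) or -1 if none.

4

1. timeout(4):  <4:cand t1 ->
2. deliver 4→3:  <3:foll t1 ->
3. deliver 3→4:  nop
4. deliver 4→2:  <2:foll t1 ->
5. deliver 2→4:  <4:lead t1 ->
6. deliver 4→0:  <0:foll t1 ->
7. deliver 0→4:  nop
8. timeout(1):  <1:cand t1 ->
9. deliver 1→4:  nop
10. deliver 4→1:  nop
11. deliver 1→0:  nop
12. deliver 0→1:  nop
13. deliver 4→3:  nop
14. deliver 3→4:  nop
15. propose(4,'w'):  <4:lead t1 w>
16. deliver 4→2:  <2:foll t1 w>
17. deliver 2→4:  nop
18. deliver 4→0:  <0:foll t1 w>
19. deliver 0→4:  nop
20. deliver 4→1:  <1:foll t1 w>
21. deliver 1→4:  nop
22. deliver 3→1:  nop
23. propose(4,'z'):  <4:lead t1 w,z>
24. deliver 4→0:  <0:foll t1 w,z>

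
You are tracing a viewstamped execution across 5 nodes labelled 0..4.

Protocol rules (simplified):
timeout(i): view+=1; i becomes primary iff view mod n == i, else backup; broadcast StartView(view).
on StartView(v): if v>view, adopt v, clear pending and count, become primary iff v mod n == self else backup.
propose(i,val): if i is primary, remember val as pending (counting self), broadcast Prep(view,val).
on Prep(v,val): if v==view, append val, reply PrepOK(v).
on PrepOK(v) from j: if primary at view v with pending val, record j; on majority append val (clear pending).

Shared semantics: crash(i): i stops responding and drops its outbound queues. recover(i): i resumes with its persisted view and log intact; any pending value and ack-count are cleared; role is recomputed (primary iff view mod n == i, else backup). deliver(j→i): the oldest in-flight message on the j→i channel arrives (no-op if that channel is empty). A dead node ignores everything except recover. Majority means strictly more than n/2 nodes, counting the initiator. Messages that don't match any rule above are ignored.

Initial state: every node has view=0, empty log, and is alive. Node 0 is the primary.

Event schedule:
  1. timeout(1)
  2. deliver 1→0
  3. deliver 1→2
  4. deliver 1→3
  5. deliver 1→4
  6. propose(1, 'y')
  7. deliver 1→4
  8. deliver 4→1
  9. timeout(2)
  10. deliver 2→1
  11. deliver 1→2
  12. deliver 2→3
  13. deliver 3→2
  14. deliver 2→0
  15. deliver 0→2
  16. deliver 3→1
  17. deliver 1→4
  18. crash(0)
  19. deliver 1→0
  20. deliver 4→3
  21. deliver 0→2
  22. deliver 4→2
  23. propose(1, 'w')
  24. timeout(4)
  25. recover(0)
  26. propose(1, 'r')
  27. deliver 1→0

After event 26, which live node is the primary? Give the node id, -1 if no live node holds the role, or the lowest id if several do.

2

1. timeout(1):  <1:prim v1 ->
2. deliver 1→0:  <0:back v1 ->
3. deliver 1→2:  <2:back v1 ->
4. deliver 1→3:  <3:back v1 ->
5. deliver 1→4:  <4:back v1 ->
6. propose(1,'y'):  nop
7. deliver 1→4:  <4:back v1 y>
8. deliver 4→1:  nop
9. timeout(2):  <2:prim v2 ->
10. deliver 2→1:  <1:back v2 ->
11. deliver 1→2:  nop
12. deliver 2→3:  <3:back v2 ->
13. deliver 3→2:  nop
14. deliver 2→0:  <0:back v2 ->
15. deliver 0→2:  nop
16. deliver 3→1:  nop
17. deliver 1→4:  nop
18. crash(0):  <0:✗back v2 ->
19. deliver 1→0:  nop
20. deliver 4→3:  nop
21. deliver 0→2:  nop
22. deliver 4→2:  nop
23. propose(1,'w'):  nop
24. timeout(4):  <4:back v2 y>
25. recover(0):  <0:back v2 ->
26. propose(1,'r'):  nop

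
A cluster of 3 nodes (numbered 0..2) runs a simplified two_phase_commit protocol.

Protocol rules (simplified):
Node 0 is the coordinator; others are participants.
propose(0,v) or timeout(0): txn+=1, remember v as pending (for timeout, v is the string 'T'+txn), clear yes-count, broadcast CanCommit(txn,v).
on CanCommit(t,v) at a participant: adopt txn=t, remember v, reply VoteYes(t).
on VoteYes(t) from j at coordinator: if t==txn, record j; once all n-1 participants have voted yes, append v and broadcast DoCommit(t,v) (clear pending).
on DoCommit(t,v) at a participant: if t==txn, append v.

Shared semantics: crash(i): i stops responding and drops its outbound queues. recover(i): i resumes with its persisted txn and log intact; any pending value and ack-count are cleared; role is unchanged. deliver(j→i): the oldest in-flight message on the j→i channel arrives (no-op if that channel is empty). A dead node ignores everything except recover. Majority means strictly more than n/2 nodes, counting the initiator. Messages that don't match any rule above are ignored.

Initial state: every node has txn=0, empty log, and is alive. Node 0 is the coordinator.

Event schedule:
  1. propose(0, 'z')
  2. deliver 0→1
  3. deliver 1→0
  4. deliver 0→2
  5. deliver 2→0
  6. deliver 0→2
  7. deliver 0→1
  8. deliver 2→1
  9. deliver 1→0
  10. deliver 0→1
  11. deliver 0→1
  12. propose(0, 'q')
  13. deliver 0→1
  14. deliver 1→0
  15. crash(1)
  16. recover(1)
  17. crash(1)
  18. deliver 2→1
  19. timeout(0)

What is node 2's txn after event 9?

1

after 1 — propose(0,'z'): n0:coor/t1/[-]
after 2 — deliver 0→1: n1:part/t1/[-]
after 3 — deliver 1→0: ·
after 4 — deliver 0→2: n2:part/t1/[-]
after 5 — deliver 2→0: n0:coor/t1/[z]
after 6 — deliver 0→2: n2:part/t1/[z]
after 7 — deliver 0→1: n1:part/t1/[z]
after 8 — deliver 2→1: ·
after 9 — deliver 1→0: ·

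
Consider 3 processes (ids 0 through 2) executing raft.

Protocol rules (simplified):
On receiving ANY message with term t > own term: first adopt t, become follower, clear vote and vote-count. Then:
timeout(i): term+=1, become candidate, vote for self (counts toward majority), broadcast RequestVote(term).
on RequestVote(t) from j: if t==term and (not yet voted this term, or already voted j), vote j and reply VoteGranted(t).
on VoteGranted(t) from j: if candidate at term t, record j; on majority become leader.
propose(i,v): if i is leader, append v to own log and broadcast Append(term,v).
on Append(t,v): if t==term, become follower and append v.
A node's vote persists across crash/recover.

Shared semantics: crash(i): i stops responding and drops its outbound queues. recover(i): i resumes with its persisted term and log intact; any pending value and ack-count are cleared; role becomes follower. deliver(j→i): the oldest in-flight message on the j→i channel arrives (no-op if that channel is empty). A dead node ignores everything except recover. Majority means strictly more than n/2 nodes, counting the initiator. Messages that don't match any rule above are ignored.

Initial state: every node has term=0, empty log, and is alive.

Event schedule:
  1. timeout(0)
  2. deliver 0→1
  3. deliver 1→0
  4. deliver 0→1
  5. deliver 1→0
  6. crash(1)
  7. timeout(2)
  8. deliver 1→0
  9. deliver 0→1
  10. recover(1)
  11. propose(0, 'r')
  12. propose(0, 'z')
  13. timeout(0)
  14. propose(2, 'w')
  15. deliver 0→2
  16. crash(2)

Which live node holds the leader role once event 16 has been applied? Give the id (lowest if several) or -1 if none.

-1

after 1 — timeout(0): n0:cand/t1/[-]
after 2 — deliver 0→1: n1:foll/t1/[-]
after 3 — deliver 1→0: n0:lead/t1/[-]
after 4 — deliver 0→1: ·
after 5 — deliver 1→0: ·
after 6 — crash(1): n1:✗foll/t1/[-]
after 7 — timeout(2): n2:cand/t1/[-]
after 8 — deliver 1→0: ·
after 9 — deliver 0→1: ·
after 10 — recover(1): n1:foll/t1/[-]
after 11 — propose(0,'r'): n0:lead/t1/[r]
after 12 — propose(0,'z'): n0:lead/t1/[r,z]
after 13 — timeout(0): n0:cand/t2/[r,z]
after 14 — propose(2,'w'): ·
after 15 — deliver 0→2: ·
after 16 — crash(2): n2:✗cand/t1/[-]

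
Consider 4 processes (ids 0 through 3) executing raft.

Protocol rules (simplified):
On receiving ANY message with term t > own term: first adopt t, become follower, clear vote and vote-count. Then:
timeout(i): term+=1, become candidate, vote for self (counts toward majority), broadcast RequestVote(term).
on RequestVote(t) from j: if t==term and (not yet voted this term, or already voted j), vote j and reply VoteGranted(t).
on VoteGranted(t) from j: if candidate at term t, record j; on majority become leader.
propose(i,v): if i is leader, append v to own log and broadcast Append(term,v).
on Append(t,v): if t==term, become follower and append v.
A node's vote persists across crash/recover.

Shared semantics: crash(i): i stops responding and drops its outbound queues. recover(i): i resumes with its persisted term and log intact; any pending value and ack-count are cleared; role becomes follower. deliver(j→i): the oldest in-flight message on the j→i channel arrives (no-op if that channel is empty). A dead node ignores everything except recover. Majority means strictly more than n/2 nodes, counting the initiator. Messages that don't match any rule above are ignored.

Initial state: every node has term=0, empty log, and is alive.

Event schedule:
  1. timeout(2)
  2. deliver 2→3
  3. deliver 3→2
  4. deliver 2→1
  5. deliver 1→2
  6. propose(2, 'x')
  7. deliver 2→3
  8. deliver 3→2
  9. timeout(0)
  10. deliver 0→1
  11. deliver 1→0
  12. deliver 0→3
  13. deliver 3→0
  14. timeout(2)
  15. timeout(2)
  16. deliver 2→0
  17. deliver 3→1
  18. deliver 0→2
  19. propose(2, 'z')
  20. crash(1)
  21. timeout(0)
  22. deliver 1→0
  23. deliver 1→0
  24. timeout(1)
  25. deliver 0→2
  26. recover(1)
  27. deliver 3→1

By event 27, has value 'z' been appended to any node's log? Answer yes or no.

step 1 timeout(2): 2={cand,t=1,log=-}
step 2 deliver 2→3: 3={foll,t=1,log=-}
step 3 deliver 3→2: —
step 4 deliver 2→1: 1={foll,t=1,log=-}
step 5 deliver 1→2: 2={lead,t=1,log=-}
step 6 propose(2,'x'): 2={lead,t=1,log=x}
step 7 deliver 2→3: 3={foll,t=1,log=x}
step 8 deliver 3→2: —
step 9 timeout(0): 0={cand,t=1,log=-}
step 10 deliver 0→1: —
step 11 deliver 1→0: —
step 12 deliver 0→3: —
step 13 deliver 3→0: —
step 14 timeout(2): 2={cand,t=2,log=x}
step 15 timeout(2): 2={cand,t=3,log=x}
step 16 deliver 2→0: —
step 17 deliver 3→1: —
step 18 deliver 0→2: —
step 19 propose(2,'z'): —
step 20 crash(1): 1={✗foll,t=1,log=-}
step 21 timeout(0): 0={cand,t=2,log=-}
step 22 deliver 1→0: —
step 23 deliver 1→0: —
step 24 timeout(1): —
step 25 deliver 0→2: —
step 26 recover(1): 1={foll,t=1,log=-}
step 27 deliver 3→1: —

no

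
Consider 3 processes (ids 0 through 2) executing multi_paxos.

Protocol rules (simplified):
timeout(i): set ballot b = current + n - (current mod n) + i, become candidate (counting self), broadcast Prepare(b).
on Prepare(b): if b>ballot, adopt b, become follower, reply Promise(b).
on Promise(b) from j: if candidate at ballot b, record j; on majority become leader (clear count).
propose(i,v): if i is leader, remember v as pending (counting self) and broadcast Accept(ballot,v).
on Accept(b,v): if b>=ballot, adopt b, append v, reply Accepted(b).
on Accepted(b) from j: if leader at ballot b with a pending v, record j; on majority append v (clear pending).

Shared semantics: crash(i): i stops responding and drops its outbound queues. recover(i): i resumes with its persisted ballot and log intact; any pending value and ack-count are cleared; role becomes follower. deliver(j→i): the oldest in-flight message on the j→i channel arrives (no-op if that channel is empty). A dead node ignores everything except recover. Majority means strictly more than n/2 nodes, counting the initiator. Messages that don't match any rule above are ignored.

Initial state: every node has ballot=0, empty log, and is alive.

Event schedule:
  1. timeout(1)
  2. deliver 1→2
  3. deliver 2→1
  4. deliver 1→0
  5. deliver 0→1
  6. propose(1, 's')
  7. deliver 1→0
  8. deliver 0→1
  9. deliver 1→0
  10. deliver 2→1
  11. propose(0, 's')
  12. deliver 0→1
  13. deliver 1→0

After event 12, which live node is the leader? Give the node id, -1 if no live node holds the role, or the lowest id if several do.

1

1. timeout(1):  <1:cand b4 ->
2. deliver 1→2:  <2:foll b4 ->
3. deliver 2→1:  <1:lead b4 ->
4. deliver 1→0:  <0:foll b4 ->
5. deliver 0→1:  nop
6. propose(1,'s'):  nop
7. deliver 1→0:  <0:foll b4 s>
8. deliver 0→1:  <1:lead b4 s>
9. deliver 1→0:  nop
10. deliver 2→1:  nop
11. propose(0,'s'):  nop
12. deliver 0→1:  nop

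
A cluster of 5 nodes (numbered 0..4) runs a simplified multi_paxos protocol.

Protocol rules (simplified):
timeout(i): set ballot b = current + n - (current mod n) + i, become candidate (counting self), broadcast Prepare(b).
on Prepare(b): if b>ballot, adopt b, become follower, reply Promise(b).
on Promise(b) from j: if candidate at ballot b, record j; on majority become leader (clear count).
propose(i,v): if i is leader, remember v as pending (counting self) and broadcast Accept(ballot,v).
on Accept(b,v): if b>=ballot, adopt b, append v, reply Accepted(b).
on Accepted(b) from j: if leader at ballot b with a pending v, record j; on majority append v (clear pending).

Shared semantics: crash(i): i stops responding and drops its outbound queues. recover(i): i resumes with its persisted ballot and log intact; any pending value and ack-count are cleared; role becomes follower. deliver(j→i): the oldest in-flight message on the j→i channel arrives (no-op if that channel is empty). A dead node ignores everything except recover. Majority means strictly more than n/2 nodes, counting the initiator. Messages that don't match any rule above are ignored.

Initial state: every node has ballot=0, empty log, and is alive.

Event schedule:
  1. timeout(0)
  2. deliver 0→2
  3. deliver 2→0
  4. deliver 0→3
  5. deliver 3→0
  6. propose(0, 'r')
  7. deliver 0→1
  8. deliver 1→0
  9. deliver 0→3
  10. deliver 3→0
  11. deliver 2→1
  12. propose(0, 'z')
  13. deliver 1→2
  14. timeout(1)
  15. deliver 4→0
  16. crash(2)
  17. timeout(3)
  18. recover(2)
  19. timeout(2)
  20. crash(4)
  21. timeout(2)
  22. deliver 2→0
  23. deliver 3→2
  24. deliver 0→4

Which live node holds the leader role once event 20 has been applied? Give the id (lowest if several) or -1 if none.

0

after 1 — timeout(0): n0:cand/b5/[-]
after 2 — deliver 0→2: n2:foll/b5/[-]
after 3 — deliver 2→0: ·
after 4 — deliver 0→3: n3:foll/b5/[-]
after 5 — deliver 3→0: n0:lead/b5/[-]
after 6 — propose(0,'r'): ·
after 7 — deliver 0→1: n1:foll/b5/[-]
after 8 — deliver 1→0: ·
after 9 — deliver 0→3: n3:foll/b5/[r]
after 10 — deliver 3→0: ·
after 11 — deliver 2→1: ·
after 12 — propose(0,'z'): ·
after 13 — deliver 1→2: ·
after 14 — timeout(1): n1:cand/b11/[-]
after 15 — deliver 4→0: ·
after 16 — crash(2): n2:✗foll/b5/[-]
after 17 — timeout(3): n3:cand/b13/[r]
after 18 — recover(2): n2:foll/b5/[-]
after 19 — timeout(2): n2:cand/b12/[-]
after 20 — crash(4): n4:✗foll/b0/[-]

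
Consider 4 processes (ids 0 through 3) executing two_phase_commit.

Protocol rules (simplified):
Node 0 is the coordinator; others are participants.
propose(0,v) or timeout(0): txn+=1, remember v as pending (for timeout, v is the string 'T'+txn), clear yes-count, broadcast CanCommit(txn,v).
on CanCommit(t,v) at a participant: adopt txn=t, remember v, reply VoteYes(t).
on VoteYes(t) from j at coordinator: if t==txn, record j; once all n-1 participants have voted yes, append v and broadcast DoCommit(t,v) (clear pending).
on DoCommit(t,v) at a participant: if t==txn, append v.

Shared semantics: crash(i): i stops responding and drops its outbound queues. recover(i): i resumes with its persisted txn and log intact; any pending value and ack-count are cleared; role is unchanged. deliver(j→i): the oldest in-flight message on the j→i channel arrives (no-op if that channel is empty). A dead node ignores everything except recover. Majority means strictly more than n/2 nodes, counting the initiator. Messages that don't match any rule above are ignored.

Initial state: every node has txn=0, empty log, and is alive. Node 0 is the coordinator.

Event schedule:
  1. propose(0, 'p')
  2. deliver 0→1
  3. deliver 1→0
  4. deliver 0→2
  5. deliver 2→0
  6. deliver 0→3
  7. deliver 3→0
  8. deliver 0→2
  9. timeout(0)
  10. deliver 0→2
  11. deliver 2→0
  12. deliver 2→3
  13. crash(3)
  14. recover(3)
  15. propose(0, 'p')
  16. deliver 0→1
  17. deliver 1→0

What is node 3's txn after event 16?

1

step 1 propose(0,'p'): 0={coor,t=1,log=-}
step 2 deliver 0→1: 1={part,t=1,log=-}
step 3 deliver 1→0: —
step 4 deliver 0→2: 2={part,t=1,log=-}
step 5 deliver 2→0: —
step 6 deliver 0→3: 3={part,t=1,log=-}
step 7 deliver 3→0: 0={coor,t=1,log=p}
step 8 deliver 0→2: 2={part,t=1,log=p}
step 9 timeout(0): 0={coor,t=2,log=p}
step 10 deliver 0→2: 2={part,t=2,log=p}
step 11 deliver 2→0: —
step 12 deliver 2→3: —
step 13 crash(3): 3={✗part,t=1,log=-}
step 14 recover(3): 3={part,t=1,log=-}
step 15 propose(0,'p'): 0={coor,t=3,log=p}
step 16 deliver 0→1: 1={part,t=1,log=p}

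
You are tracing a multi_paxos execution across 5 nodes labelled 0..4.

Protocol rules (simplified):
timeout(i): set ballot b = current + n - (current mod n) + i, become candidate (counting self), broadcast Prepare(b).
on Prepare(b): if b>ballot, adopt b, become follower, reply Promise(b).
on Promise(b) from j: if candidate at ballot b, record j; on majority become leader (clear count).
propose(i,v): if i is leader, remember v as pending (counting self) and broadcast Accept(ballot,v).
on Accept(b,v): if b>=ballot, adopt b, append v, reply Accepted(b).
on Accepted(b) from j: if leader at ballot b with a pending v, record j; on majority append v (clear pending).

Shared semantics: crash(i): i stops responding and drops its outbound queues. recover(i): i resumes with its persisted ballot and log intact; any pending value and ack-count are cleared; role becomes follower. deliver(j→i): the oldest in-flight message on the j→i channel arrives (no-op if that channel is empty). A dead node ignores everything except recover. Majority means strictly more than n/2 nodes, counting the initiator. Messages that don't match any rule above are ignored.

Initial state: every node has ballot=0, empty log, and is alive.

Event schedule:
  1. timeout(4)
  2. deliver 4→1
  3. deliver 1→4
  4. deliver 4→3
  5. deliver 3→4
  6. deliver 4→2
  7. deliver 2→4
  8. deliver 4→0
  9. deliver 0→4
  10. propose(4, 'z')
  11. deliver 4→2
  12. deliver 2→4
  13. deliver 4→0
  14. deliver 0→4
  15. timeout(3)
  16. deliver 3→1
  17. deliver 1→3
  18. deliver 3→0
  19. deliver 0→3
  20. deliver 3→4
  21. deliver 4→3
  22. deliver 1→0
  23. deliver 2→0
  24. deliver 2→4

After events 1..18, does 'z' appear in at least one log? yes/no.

yes

1. timeout(4):  <4:cand b9 ->
2. deliver 4→1:  <1:foll b9 ->
3. deliver 1→4:  nop
4. deliver 4→3:  <3:foll b9 ->
5. deliver 3→4:  <4:lead b9 ->
6. deliver 4→2:  <2:foll b9 ->
7. deliver 2→4:  nop
8. deliver 4→0:  <0:foll b9 ->
9. deliver 0→4:  nop
10. propose(4,'z'):  nop
11. deliver 4→2:  <2:foll b9 z>
12. deliver 2→4:  nop
13. deliver 4→0:  <0:foll b9 z>
14. deliver 0→4:  <4:lead b9 z>
15. timeout(3):  <3:cand b13 ->
16. deliver 3→1:  <1:foll b13 ->
17. deliver 1→3:  nop
18. deliver 3→0:  <0:foll b13 z>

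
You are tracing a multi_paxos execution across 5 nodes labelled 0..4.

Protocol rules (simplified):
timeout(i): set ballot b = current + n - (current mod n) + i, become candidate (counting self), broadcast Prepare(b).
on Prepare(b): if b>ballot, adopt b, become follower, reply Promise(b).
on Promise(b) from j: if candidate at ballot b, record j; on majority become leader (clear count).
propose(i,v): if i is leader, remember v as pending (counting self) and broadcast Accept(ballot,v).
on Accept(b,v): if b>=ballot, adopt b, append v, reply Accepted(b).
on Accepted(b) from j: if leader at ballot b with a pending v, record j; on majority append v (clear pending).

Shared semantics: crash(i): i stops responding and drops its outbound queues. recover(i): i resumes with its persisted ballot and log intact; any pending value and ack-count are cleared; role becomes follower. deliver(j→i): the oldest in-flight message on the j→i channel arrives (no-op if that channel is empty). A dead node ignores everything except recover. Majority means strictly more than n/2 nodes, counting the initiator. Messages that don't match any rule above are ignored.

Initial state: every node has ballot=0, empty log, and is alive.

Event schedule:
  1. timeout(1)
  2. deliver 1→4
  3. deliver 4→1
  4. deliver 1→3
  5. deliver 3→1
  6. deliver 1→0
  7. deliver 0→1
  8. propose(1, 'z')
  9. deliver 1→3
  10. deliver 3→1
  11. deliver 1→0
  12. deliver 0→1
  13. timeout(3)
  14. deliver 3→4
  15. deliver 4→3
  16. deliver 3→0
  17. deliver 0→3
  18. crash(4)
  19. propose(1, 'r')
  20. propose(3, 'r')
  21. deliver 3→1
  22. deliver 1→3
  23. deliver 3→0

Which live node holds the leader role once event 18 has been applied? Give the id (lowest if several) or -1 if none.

[1] timeout(1) → N1(cand b6 [-])
[2] deliver 1→4 → N4(foll b6 [-])
[3] deliver 4→1 → ∅
[4] deliver 1→3 → N3(foll b6 [-])
[5] deliver 3→1 → N1(lead b6 [-])
[6] deliver 1→0 → N0(foll b6 [-])
[7] deliver 0→1 → ∅
[8] propose(1,'z') → ∅
[9] deliver 1→3 → N3(foll b6 [z])
[10] deliver 3→1 → ∅
[11] deliver 1→0 → N0(foll b6 [z])
[12] deliver 0→1 → N1(lead b6 [z])
[13] timeout(3) → N3(cand b13 [z])
[14] deliver 3→4 → N4(foll b13 [-])
[15] deliver 4→3 → ∅
[16] deliver 3→0 → N0(foll b13 [z])
[17] deliver 0→3 → N3(lead b13 [z])
[18] crash(4) → N4(✗foll b13 [-])

1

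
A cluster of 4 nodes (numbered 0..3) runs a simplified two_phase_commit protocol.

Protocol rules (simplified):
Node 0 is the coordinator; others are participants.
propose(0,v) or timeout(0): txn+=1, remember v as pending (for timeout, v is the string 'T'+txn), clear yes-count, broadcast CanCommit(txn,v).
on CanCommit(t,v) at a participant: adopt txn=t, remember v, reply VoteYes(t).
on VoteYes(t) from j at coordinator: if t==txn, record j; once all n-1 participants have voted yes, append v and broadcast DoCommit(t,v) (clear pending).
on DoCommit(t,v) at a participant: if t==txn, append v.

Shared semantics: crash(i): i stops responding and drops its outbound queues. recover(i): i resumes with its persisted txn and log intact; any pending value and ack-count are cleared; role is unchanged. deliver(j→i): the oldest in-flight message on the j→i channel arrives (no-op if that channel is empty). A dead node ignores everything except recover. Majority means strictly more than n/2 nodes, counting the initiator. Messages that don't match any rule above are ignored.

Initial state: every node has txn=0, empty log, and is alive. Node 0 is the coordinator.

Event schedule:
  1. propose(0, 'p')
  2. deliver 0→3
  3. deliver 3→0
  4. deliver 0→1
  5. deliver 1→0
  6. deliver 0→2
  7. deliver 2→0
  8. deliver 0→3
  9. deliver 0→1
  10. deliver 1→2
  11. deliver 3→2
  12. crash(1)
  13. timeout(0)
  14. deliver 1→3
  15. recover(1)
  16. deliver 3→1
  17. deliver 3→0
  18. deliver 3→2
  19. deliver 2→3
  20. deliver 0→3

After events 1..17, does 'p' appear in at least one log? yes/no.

step 1 propose(0,'p'): 0={coor,t=1,log=-}
step 2 deliver 0→3: 3={part,t=1,log=-}
step 3 deliver 3→0: —
step 4 deliver 0→1: 1={part,t=1,log=-}
step 5 deliver 1→0: —
step 6 deliver 0→2: 2={part,t=1,log=-}
step 7 deliver 2→0: 0={coor,t=1,log=p}
step 8 deliver 0→3: 3={part,t=1,log=p}
step 9 deliver 0→1: 1={part,t=1,log=p}
step 10 deliver 1→2: —
step 11 deliver 3→2: —
step 12 crash(1): 1={✗part,t=1,log=p}
step 13 timeout(0): 0={coor,t=2,log=p}
step 14 deliver 1→3: —
step 15 recover(1): 1={part,t=1,log=p}
step 16 deliver 3→1: —
step 17 deliver 3→0: —

yes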